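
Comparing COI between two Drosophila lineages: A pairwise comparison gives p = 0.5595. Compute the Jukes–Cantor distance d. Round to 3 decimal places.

1.028

d = −(3/4) ln(1 − 4p/3) = −0.75 ln(1 − 0.746) = −0.75 ln(0.254)
  = −0.75 × (-1.370421) = 1.027816 substitutions/site.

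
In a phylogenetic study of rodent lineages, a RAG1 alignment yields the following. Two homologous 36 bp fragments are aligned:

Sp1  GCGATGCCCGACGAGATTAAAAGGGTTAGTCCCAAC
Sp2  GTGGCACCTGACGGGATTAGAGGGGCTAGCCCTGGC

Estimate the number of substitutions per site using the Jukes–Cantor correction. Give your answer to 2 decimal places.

The sequences differ at 13 of 36 sites, so p = 13/36 ≈ 0.361111.
d = −(3/4) ln(1 − 4p/3) = −0.75 ln(1 − 0.481481) = −0.75 ln(0.518519)
  = −0.75 × (-0.656779) = 0.492584 substitutions/site.

0.49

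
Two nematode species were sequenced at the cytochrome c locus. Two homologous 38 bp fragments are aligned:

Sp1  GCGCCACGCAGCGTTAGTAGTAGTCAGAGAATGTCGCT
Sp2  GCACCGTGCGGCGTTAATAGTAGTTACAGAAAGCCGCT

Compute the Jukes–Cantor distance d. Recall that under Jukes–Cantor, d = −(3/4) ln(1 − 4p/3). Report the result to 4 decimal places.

0.2846

The sequences differ at 9 of 38 sites (3, 6, 7, 10, 17, 25, 27, 32, 34), so p = 9/38 ≈ 0.236842.
d = −(3/4) ln(1 − 4p/3) = −0.75 ln(1 − 0.315789) = −0.75 ln(0.684211)
  = −0.75 × (-0.379489) = 0.284617 substitutions/site.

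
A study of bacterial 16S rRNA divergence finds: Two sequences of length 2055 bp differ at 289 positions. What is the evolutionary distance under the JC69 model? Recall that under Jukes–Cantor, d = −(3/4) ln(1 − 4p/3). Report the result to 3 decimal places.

0.156

p = 289/2055 ≈ 0.140633.
d = −(3/4) ln(1 − 4p/3) = −0.75 ln(1 − 0.187511) = −0.75 ln(0.812489)
  = −0.75 × (-0.207653) = 0.155740 substitutions/site.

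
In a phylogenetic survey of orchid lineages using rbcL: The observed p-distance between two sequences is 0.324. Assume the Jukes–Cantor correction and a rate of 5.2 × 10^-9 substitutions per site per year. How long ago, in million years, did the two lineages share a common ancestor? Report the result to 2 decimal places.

40.79

d = −(3/4) ln(1 − 4p/3) = −0.75 ln(1 − 0.432) = −0.75 ln(0.568)
  = −0.75 × (-0.565634) = 0.424226 substitutions/site.
Under a molecular clock d = 2μt, so t = d/(2μ) = 0.424226 / (2 × 5.2 × 10^-9) = 40.79 million years.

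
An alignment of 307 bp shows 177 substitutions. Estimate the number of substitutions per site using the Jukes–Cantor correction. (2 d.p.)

1.10

p = 177/307 ≈ 0.576547.
d = −(3/4) ln(1 − 4p/3) = −0.75 ln(1 − 0.768729) = −0.75 ln(0.231271)
  = −0.75 × (-1.464165) = 1.098124 substitutions/site.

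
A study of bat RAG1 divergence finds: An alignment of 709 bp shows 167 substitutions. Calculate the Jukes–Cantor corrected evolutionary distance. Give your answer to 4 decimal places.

p = 167/709 ≈ 0.235543.
d = −(3/4) ln(1 − 4p/3) = −0.75 ln(1 − 0.314057) = −0.75 ln(0.685943)
  = −0.75 × (-0.376961) = 0.282721 substitutions/site.

0.2827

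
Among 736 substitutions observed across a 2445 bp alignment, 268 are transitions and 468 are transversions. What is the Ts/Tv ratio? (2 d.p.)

0.57

R = 268/468 = 0.572649… ≈ 0.57 (to 2 d.p.).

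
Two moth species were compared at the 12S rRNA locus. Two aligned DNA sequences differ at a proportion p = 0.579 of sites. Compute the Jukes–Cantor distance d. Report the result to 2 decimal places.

d = −(3/4) ln(1 − 4p/3) = −0.75 ln(1 − 0.772) = −0.75 ln(0.228)
  = −0.75 × (-1.478410) = 1.108808 substitutions/site.

1.11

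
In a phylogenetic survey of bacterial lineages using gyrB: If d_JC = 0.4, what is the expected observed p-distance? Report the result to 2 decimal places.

0.31

p = (3/4)(1 − e^(−4d/3)) = 0.75 × (1 − e^(-0.533333)) = 0.75 × (1 − 0.586646) = 0.310016.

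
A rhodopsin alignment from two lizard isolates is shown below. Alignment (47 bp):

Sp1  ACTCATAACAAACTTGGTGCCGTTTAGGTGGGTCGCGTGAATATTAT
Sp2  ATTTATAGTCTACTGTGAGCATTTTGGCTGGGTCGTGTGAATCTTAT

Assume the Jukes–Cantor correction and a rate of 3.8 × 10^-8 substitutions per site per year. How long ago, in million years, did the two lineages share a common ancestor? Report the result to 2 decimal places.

5.47

The sequences differ at 15 of 47 sites, so p = 15/47 ≈ 0.319149.
d = −(3/4) ln(1 − 4p/3) = −0.75 ln(1 − 0.425532) = −0.75 ln(0.574468)
  = −0.75 × (-0.554311) = 0.415733 substitutions/site.
Under a molecular clock d = 2μt, so t = d/(2μ) = 0.415733 / (2 × 3.8 × 10^-8) = 5.47 million years.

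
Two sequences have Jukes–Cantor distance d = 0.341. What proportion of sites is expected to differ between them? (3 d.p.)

p = (3/4)(1 − e^(−4d/3)) = 0.75 × (1 − e^(-0.454667)) = 0.75 × (1 − 0.634659) = 0.274006.

0.274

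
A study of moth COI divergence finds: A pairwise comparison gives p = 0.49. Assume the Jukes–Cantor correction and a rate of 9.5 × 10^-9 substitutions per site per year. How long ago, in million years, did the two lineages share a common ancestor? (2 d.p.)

d = −(3/4) ln(1 − 4p/3) = −0.75 ln(1 − 0.653333) = −0.75 ln(0.346667)
  = −0.75 × (-1.059391) = 0.794543 substitutions/site.
Under a molecular clock d = 2μt, so t = d/(2μ) = 0.794543 / (2 × 9.5 × 10^-9) = 41.82 million years.

41.82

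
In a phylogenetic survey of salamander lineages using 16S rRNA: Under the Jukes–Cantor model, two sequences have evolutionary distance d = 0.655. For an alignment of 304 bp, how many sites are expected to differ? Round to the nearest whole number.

133

Invert JC69: p = (3/4)(1 − e^(−4d/3)) = 0.75 × (1 − e^(-0.873333)) = 0.75 × (1 − 0.417558) = 0.436832.
Expected differing sites = pL ≈ 0.436832 × 304 = 132.796928 ≈ 133.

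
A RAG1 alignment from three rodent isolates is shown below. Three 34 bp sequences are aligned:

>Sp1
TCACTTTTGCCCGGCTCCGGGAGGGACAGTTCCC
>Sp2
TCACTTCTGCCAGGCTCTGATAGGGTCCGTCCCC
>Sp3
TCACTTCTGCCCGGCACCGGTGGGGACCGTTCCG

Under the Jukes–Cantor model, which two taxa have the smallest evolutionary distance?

Sp1–Sp2: 8/34 differ, p = 0.235, d = 0.282.
Sp1–Sp3: 6/34 differ, p = 0.176, d = 0.201.
Sp2–Sp3: 8/34 differ, p = 0.235, d = 0.282.
The smallest distance is between Sp1 and Sp3.

Sp1 and Sp3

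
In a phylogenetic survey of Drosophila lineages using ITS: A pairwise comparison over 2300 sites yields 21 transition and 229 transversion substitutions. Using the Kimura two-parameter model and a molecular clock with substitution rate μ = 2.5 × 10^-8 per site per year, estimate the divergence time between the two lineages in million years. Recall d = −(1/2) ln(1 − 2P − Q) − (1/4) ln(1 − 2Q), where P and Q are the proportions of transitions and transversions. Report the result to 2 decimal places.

2.36

P = 21/2300 ≈ 0.00913 and Q = 229/2300 ≈ 0.099565.
Under the Kimura two-parameter model, d = −½ ln(1 − 2P − Q) − ¼ ln(1 − 2Q).
1 − 2P − Q = 0.882175, giving −½ ln(0.882175) = 0.062682.
1 − 2Q = 0.80087, giving −¼ ln(0.80087) = 0.055514.
d = 0.062682 + 0.055514 = 0.118196.
Under a molecular clock d = 2μt, so t = d/(2μ) = 0.118196 / (2 × 2.5 × 10^-8) = 2.36 million years.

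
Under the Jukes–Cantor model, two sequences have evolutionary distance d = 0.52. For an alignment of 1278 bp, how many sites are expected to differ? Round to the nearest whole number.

479

Invert JC69: p = (3/4)(1 − e^(−4d/3)) = 0.75 × (1 − e^(-0.693333)) = 0.75 × (1 − 0.499907) = 0.375070.
Expected differing sites = pL ≈ 0.375070 × 1278 = 479.33946 ≈ 479.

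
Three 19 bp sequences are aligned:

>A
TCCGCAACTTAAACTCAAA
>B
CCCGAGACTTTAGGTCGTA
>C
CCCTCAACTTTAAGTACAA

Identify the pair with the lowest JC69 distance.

A–B: 8/19 differ, p = 0.421, d = 0.618.
A–C: 6/19 differ, p = 0.316, d = 0.410.
B–C: 7/19 differ, p = 0.368, d = 0.507.
The smallest distance is between A and C.

A and C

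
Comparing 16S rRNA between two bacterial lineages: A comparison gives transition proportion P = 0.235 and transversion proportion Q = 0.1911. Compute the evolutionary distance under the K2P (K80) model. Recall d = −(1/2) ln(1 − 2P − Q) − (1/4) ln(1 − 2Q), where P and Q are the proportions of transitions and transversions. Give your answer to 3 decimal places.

0.661

Under the Kimura two-parameter model, d = −½ ln(1 − 2P − Q) − ¼ ln(1 − 2Q).
1 − 2P − Q = 0.3389, giving −½ ln(0.3389) = 0.541025.
1 − 2Q = 0.6178, giving −¼ ln(0.6178) = 0.120398.
d = 0.541025 + 0.120398 = 0.661423.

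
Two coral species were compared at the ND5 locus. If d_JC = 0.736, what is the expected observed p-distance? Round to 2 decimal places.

p = (3/4)(1 − e^(−4d/3)) = 0.75 × (1 − e^(-0.981333)) = 0.75 × (1 − 0.374811) = 0.468892.

0.47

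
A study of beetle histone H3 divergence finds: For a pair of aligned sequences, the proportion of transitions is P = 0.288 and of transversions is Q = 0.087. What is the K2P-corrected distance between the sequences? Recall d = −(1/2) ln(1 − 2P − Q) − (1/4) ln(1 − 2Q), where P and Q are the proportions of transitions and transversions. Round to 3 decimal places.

0.592

Under the Kimura two-parameter model, d = −½ ln(1 − 2P − Q) − ¼ ln(1 − 2Q).
1 − 2P − Q = 0.337, giving −½ ln(0.337) = 0.543836.
1 − 2Q = 0.826, giving −¼ ln(0.826) = 0.047790.
d = 0.543836 + 0.047790 = 0.591626.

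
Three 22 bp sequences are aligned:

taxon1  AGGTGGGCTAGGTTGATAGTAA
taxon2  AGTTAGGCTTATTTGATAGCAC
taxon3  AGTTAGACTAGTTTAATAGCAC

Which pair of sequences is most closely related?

taxon2 and taxon3

taxon1–taxon2: 7/22 differ, p = 0.318, d = 0.414.
taxon1–taxon3: 7/22 differ, p = 0.318, d = 0.414.
taxon2–taxon3: 4/22 differ, p = 0.182, d = 0.208.
The smallest distance is between taxon2 and taxon3.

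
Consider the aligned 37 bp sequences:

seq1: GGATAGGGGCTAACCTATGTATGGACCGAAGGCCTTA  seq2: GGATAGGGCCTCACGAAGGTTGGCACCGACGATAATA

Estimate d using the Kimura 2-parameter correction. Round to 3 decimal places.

0.486

Of 37 sites, 2 differences are transitions and 11 are transversions, so P = 2/37 ≈ 0.054054 and Q = 11/37 ≈ 0.297297.
Under the Kimura two-parameter model, d = −½ ln(1 − 2P − Q) − ¼ ln(1 − 2Q).
1 − 2P − Q = 0.594595, giving −½ ln(0.594595) = 0.259937.
1 − 2Q = 0.405406, giving −¼ ln(0.405406) = 0.225717.
d = 0.259937 + 0.225717 = 0.485654.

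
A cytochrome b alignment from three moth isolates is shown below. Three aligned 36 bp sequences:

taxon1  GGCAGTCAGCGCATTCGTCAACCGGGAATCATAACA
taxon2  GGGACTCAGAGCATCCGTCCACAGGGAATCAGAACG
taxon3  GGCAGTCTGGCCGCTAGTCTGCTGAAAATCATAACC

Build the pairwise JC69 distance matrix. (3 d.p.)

d(taxon1,taxon2) = 0.264, d(taxon1,taxon3) = 0.441, d(taxon2,taxon3) = 0.673

taxon1–taxon2: 8/36 sites differ → p ≈ 0.222222, d = −0.75 ln(1 − 0.296296) = 0.263548 ≈ 0.264.
taxon1–taxon3: 12/36 sites differ → p ≈ 0.333333, d = −0.75 ln(1 − 0.444444) = 0.440839 ≈ 0.441.
taxon2–taxon3: 16/36 sites differ → p ≈ 0.444444, d = −0.75 ln(1 − 0.592592) = 0.673455 ≈ 0.673.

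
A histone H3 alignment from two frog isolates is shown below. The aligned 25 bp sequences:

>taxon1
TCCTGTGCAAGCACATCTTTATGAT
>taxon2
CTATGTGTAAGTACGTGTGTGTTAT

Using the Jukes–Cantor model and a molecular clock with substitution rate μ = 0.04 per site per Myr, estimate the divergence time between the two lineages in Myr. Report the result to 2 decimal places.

The sequences differ at 10 of 25 sites (1, 2, 3, 8, 12, 15, 17, 19, 21, 23), so p = 10/25 = 0.4.
d = −(3/4) ln(1 − 4p/3) = −0.75 ln(1 − 0.533333) = −0.75 ln(0.466667)
  = −0.75 × (-0.762139) = 0.571604 substitutions/site.
Under a molecular clock d = 2μt, so t = d/(2μ) = 0.571604 / (2 × 0.04) = 7.15 Myr.

7.15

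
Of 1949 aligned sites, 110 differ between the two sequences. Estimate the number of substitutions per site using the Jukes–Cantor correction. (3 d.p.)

0.059

p = 110/1949 ≈ 0.056439.
d = −(3/4) ln(1 − 4p/3) = −0.75 ln(1 − 0.075252) = −0.75 ln(0.924748)
  = −0.75 × (-0.078234) = 0.058676 substitutions/site.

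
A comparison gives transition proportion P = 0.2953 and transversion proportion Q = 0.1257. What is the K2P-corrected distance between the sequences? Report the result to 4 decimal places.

Under the Kimura two-parameter model, d = −½ ln(1 − 2P − Q) − ¼ ln(1 − 2Q).
1 − 2P − Q = 0.2837, giving −½ ln(0.2837) = 0.629919.
1 − 2Q = 0.7486, giving −¼ ln(0.7486) = 0.072388.
d = 0.629919 + 0.072388 = 0.702307.

0.7023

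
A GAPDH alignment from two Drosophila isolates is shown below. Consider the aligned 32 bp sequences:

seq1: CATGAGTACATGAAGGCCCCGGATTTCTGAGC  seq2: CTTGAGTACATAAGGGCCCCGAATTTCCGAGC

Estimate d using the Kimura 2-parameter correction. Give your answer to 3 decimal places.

Of 32 sites, 4 differences are transitions and 1 are transversions, so P = 4/32 = 0.125 and Q = 1/32 = 0.03125.
Under the Kimura two-parameter model, d = −½ ln(1 − 2P − Q) − ¼ ln(1 − 2Q).
1 − 2P − Q = 0.71875, giving −½ ln(0.71875) = 0.165121.
1 − 2Q = 0.9375, giving −¼ ln(0.9375) = 0.016135.
d = 0.165121 + 0.016135 = 0.181256.

0.181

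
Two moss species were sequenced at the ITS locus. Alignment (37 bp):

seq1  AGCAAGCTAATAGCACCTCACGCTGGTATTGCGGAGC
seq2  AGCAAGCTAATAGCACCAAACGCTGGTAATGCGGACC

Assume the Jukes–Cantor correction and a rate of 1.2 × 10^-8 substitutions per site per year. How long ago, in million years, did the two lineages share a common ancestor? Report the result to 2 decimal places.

4.86

The sequences differ at 4 of 37 sites (18, 19, 29, 36), so p = 4/37 ≈ 0.108108.
d = −(3/4) ln(1 − 4p/3) = −0.75 ln(1 − 0.144144) = −0.75 ln(0.855856)
  = −0.75 × (-0.155653) = 0.116740 substitutions/site.
Under a molecular clock d = 2μt, so t = d/(2μ) = 0.116740 / (2 × 1.2 × 10^-8) = 4.86 million years.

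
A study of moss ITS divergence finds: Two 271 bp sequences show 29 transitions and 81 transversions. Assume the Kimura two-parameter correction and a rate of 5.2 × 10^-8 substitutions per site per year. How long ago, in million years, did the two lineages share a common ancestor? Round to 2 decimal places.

5.65

P = 29/271 ≈ 0.107011 and Q = 81/271 ≈ 0.298893.
Under the Kimura two-parameter model, d = −½ ln(1 − 2P − Q) − ¼ ln(1 − 2Q).
1 − 2P − Q = 0.487085, giving −½ ln(0.487085) = 0.359658.
1 − 2Q = 0.402214, giving −¼ ln(0.402214) = 0.227693.
d = 0.359658 + 0.227693 = 0.587351.
Under a molecular clock d = 2μt, so t = d/(2μ) = 0.587351 / (2 × 5.2 × 10^-8) = 5.65 million years.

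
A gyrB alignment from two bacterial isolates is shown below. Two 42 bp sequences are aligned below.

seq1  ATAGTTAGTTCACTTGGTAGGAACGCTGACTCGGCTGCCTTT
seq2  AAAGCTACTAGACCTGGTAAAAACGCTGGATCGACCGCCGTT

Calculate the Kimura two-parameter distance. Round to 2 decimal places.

Of 42 sites, 7 differences are transitions and 6 are transversions, so P = 7/42 ≈ 0.166667 and Q = 6/42 ≈ 0.142857.
Under the Kimura two-parameter model, d = −½ ln(1 − 2P − Q) − ¼ ln(1 − 2Q).
1 − 2P − Q = 0.523809, giving −½ ln(0.523809) = 0.323314.
1 − 2Q = 0.714286, giving −¼ ln(0.714286) = 0.084118.
d = 0.323314 + 0.084118 = 0.407432.

0.41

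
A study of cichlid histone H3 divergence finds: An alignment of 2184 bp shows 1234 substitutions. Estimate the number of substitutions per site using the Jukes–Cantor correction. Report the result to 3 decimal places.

1.050

p = 1234/2184 ≈ 0.565018.
d = −(3/4) ln(1 − 4p/3) = −0.75 ln(1 − 0.753357) = −0.75 ln(0.246643)
  = −0.75 × (-1.399813) = 1.049860 substitutions/site.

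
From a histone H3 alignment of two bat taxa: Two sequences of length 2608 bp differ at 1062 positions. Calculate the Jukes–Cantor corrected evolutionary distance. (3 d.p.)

0.587

p = 1062/2608 ≈ 0.407209.
d = −(3/4) ln(1 − 4p/3) = −0.75 ln(1 − 0.542945) = −0.75 ln(0.457055)
  = −0.75 × (-0.782952) = 0.587214 substitutions/site.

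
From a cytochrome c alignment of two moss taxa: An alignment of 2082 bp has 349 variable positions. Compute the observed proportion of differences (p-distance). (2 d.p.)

0.17

p = 349/2082 = 0.167627… ≈ 0.17 (to 2 d.p.).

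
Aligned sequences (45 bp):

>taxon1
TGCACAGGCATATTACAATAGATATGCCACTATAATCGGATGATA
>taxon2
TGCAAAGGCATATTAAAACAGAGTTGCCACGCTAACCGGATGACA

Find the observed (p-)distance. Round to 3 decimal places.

The sequences differ at 9 of 45 positions (sites 5, 16, 19, 23, 24, 31, 32, 36, 44).
p = 9/45 = 0.200.

0.200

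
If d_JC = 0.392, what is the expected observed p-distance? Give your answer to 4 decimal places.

0.3053

p = (3/4)(1 − e^(−4d/3)) = 0.75 × (1 − e^(-0.522667)) = 0.75 × (1 − 0.592937) = 0.305297.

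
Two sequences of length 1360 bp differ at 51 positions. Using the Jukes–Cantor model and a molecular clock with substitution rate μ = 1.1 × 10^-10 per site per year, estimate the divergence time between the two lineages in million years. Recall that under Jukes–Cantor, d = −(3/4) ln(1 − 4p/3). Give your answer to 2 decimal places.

174.86

p = 51/1360 = 0.0375.
d = −(3/4) ln(1 − 4p/3) = −0.75 ln(1 − 0.05) = −0.75 ln(0.95)
  = −0.75 × (-0.051293) = 0.038470 substitutions/site.
Under a molecular clock d = 2μt, so t = d/(2μ) = 0.038470 / (2 × 1.1 × 10^-10) = 174.86 million years.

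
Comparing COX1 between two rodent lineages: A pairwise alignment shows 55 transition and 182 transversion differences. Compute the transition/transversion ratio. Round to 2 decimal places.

R = 55/182 = 0.302197… ≈ 0.30 (to 2 d.p.).

0.30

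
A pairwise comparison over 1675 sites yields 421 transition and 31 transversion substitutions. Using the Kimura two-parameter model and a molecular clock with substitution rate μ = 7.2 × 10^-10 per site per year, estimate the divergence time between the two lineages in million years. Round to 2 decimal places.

262.26

P = 421/1675 ≈ 0.251343 and Q = 31/1675 ≈ 0.018507.
Under the Kimura two-parameter model, d = −½ ln(1 − 2P − Q) − ¼ ln(1 − 2Q).
1 − 2P − Q = 0.478807, giving −½ ln(0.478807) = 0.368229.
1 − 2Q = 0.962986, giving −¼ ln(0.962986) = 0.009429.
d = 0.368229 + 0.009429 = 0.377658.
Under a molecular clock d = 2μt, so t = d/(2μ) = 0.377658 / (2 × 7.2 × 10^-10) = 262.26 million years.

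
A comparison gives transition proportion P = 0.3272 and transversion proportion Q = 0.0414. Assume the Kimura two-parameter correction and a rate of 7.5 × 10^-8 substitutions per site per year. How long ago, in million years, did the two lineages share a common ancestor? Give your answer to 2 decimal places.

Under the Kimura two-parameter model, d = −½ ln(1 − 2P − Q) − ¼ ln(1 − 2Q).
1 − 2P − Q = 0.3042, giving −½ ln(0.3042) = 0.595035.
1 − 2Q = 0.9172, giving −¼ ln(0.9172) = 0.021607.
d = 0.595035 + 0.021607 = 0.616642.
Under a molecular clock d = 2μt, so t = d/(2μ) = 0.616642 / (2 × 7.5 × 10^-8) = 4.11 million years.

4.11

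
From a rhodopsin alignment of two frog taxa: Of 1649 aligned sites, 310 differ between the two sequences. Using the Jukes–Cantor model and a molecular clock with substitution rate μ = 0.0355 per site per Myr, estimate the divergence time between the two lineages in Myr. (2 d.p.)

p = 310/1649 ≈ 0.187993.
d = −(3/4) ln(1 − 4p/3) = −0.75 ln(1 − 0.250657) = −0.75 ln(0.749343)
  = −0.75 × (-0.288558) = 0.216419 substitutions/site.
Under a molecular clock d = 2μt, so t = d/(2μ) = 0.216419 / (2 × 0.0355) = 3.05 Myr.

3.05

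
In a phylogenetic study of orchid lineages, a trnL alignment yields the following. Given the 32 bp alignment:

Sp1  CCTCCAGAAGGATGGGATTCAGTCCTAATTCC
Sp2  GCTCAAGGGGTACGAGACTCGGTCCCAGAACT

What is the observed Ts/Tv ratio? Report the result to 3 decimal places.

Transitions are A↔G and C↔T; transversions are all other mismatches.
Transitions: 9. Transversions: 5.
R = 9/5 = 1.800.

1.800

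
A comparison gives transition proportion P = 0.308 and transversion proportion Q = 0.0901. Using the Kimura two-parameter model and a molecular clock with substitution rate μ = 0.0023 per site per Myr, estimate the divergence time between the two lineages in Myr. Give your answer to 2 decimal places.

Under the Kimura two-parameter model, d = −½ ln(1 − 2P − Q) − ¼ ln(1 − 2Q).
1 − 2P − Q = 0.2939, giving −½ ln(0.2939) = 0.612258.
1 − 2Q = 0.8198, giving −¼ ln(0.8198) = 0.049674.
d = 0.612258 + 0.049674 = 0.661932.
Under a molecular clock d = 2μt, so t = d/(2μ) = 0.661932 / (2 × 0.0023) = 143.90 Myr.

143.90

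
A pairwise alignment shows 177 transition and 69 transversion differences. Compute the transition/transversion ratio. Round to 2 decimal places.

2.57

R = 177/69 = 2.565217… ≈ 2.57 (to 2 d.p.).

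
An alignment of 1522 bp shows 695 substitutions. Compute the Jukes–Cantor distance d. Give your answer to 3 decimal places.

0.704

p = 695/1522 ≈ 0.456636.
d = −(3/4) ln(1 − 4p/3) = −0.75 ln(1 − 0.608848) = −0.75 ln(0.391152)
  = −0.75 × (-0.938659) = 0.703994 substitutions/site.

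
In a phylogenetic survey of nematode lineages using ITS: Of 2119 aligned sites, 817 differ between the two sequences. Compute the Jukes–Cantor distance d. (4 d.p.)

0.5413

p = 817/2119 ≈ 0.385559.
d = −(3/4) ln(1 − 4p/3) = −0.75 ln(1 − 0.514079) = −0.75 ln(0.485921)
  = −0.75 × (-0.721709) = 0.541282 substitutions/site.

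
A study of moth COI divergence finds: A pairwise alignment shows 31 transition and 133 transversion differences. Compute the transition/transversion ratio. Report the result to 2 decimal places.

R = 31/133 = 0.233082… ≈ 0.23 (to 2 d.p.).

0.23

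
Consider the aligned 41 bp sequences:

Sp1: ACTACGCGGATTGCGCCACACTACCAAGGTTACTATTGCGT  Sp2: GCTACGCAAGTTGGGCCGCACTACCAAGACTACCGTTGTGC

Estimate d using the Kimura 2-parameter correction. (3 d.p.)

Of 41 sites, 11 differences are transitions and 1 are transversions, so P = 11/41 ≈ 0.268293 and Q = 1/41 ≈ 0.02439.
Under the Kimura two-parameter model, d = −½ ln(1 − 2P − Q) − ¼ ln(1 − 2Q).
1 − 2P − Q = 0.439024, giving −½ ln(0.439024) = 0.411601.
1 − 2Q = 0.95122, giving −¼ ln(0.95122) = 0.012502.
d = 0.411601 + 0.012502 = 0.424103.

0.424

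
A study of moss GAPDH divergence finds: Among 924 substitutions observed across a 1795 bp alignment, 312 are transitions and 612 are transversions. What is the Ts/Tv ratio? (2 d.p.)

R = 312/612 = 0.509803… ≈ 0.51 (to 2 d.p.).

0.51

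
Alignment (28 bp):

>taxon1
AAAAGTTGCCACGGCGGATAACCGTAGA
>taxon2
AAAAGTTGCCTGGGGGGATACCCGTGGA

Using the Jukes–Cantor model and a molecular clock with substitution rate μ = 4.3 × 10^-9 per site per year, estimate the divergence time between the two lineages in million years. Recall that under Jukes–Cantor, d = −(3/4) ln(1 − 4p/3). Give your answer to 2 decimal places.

The sequences differ at 5 of 28 sites (11, 12, 15, 21, 26), so p = 5/28 ≈ 0.178571.
d = −(3/4) ln(1 − 4p/3) = −0.75 ln(1 − 0.238095) = −0.75 ln(0.761905)
  = −0.75 × (-0.271933) = 0.203950 substitutions/site.
Under a molecular clock d = 2μt, so t = d/(2μ) = 0.203950 / (2 × 4.3 × 10^-9) = 23.72 million years.

23.72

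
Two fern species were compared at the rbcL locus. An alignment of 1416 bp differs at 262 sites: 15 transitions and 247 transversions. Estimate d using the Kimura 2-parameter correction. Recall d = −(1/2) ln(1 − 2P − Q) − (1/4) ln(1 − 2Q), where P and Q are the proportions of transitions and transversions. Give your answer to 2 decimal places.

P = 15/1416 ≈ 0.010593 and Q = 247/1416 ≈ 0.174435.
Under the Kimura two-parameter model, d = −½ ln(1 − 2P − Q) − ¼ ln(1 − 2Q).
1 − 2P − Q = 0.804379, giving −½ ln(0.804379) = 0.108842.
1 − 2Q = 0.65113, giving −¼ ln(0.65113) = 0.107261.
d = 0.108842 + 0.107261 = 0.216103.

0.22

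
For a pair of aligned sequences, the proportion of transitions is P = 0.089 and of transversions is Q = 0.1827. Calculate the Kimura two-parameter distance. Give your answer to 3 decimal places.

0.337

Under the Kimura two-parameter model, d = −½ ln(1 − 2P − Q) − ¼ ln(1 − 2Q).
1 − 2P − Q = 0.6393, giving −½ ln(0.6393) = 0.223691.
1 − 2Q = 0.6346, giving −¼ ln(0.6346) = 0.113690.
d = 0.223691 + 0.113690 = 0.337381.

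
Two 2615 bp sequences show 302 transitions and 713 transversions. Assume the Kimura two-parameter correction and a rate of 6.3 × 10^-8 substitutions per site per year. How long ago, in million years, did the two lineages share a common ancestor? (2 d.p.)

4.34

P = 302/2615 ≈ 0.115488 and Q = 713/2615 ≈ 0.272658.
Under the Kimura two-parameter model, d = −½ ln(1 − 2P − Q) − ¼ ln(1 − 2Q).
1 − 2P − Q = 0.496366, giving −½ ln(0.496366) = 0.350221.
1 − 2Q = 0.454684, giving −¼ ln(0.454684) = 0.197038.
d = 0.350221 + 0.197038 = 0.547259.
Under a molecular clock d = 2μt, so t = d/(2μ) = 0.547259 / (2 × 6.3 × 10^-8) = 4.34 million years.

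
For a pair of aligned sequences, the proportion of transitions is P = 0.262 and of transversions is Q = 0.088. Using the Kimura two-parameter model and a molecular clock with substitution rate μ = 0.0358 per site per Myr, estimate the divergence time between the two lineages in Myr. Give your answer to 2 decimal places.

7.29

Under the Kimura two-parameter model, d = −½ ln(1 − 2P − Q) − ¼ ln(1 − 2Q).
1 − 2P − Q = 0.388, giving −½ ln(0.388) = 0.473375.
1 − 2Q = 0.824, giving −¼ ln(0.824) = 0.048396.
d = 0.473375 + 0.048396 = 0.521771.
Under a molecular clock d = 2μt, so t = d/(2μ) = 0.521771 / (2 × 0.0358) = 7.29 Myr.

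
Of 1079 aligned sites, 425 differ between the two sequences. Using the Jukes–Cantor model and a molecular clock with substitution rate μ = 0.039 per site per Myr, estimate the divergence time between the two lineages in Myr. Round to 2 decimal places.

p = 425/1079 ≈ 0.393883.
d = −(3/4) ln(1 − 4p/3) = −0.75 ln(1 − 0.525177) = −0.75 ln(0.474823)
  = −0.75 × (-0.744813) = 0.558610 substitutions/site.
Under a molecular clock d = 2μt, so t = d/(2μ) = 0.558610 / (2 × 0.039) = 7.16 Myr.

7.16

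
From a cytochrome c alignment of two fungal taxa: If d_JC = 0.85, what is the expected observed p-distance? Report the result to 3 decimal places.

p = (3/4)(1 − e^(−4d/3)) = 0.75 × (1 − e^(-1.133333)) = 0.75 × (1 − 0.321958) = 0.508532.

0.509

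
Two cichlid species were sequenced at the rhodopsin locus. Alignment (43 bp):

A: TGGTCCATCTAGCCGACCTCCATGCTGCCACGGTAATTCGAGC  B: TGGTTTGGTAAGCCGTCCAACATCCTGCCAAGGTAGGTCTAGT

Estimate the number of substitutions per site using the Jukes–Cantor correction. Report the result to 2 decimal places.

0.47

The sequences differ at 15 of 43 sites, so p = 15/43 ≈ 0.348837.
d = −(3/4) ln(1 − 4p/3) = −0.75 ln(1 − 0.465116) = −0.75 ln(0.534884)
  = −0.75 × (-0.625705) = 0.469279 substitutions/site.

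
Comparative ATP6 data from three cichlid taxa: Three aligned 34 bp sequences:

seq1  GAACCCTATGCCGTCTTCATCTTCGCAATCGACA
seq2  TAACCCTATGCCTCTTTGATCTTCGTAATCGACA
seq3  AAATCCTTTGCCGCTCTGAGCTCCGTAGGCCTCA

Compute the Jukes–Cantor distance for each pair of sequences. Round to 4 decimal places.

d(seq1,seq2) = 0.2012, d(seq1,seq3) = 0.5972, d(seq2,seq3) = 0.4234

seq1–seq2: 6/34 sites differ → p ≈ 0.176471, d = −0.75 ln(1 − 0.235295) = 0.201199 ≈ 0.2012.
seq1–seq3: 14/34 sites differ → p ≈ 0.411765, d = −0.75 ln(1 − 0.54902) = 0.597249 ≈ 0.5972.
seq2–seq3: 11/34 sites differ → p ≈ 0.323529, d = −0.75 ln(1 − 0.431372) = 0.423397 ≈ 0.4234.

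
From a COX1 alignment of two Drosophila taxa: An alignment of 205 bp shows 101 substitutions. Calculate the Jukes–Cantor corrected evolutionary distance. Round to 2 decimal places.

0.80

p = 101/205 ≈ 0.492683.
d = −(3/4) ln(1 − 4p/3) = −0.75 ln(1 − 0.656911) = −0.75 ln(0.343089)
  = −0.75 × (-1.069765) = 0.802324 substitutions/site.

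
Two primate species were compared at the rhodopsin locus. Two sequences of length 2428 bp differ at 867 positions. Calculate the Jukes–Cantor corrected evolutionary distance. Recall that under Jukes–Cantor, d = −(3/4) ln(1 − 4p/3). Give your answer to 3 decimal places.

p = 867/2428 ≈ 0.357084.
d = −(3/4) ln(1 − 4p/3) = −0.75 ln(1 − 0.476112) = −0.75 ln(0.523888)
  = −0.75 × (-0.646477) = 0.484858 substitutions/site.

0.485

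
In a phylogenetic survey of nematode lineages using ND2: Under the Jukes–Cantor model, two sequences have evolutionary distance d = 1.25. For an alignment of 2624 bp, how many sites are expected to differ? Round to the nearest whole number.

1596

Invert JC69: p = (3/4)(1 − e^(−4d/3)) = 0.75 × (1 − e^(-1.666667)) = 0.75 × (1 − 0.188876) = 0.608343.
Expected differing sites = pL ≈ 0.608343 × 2624 = 1596.292032 ≈ 1596.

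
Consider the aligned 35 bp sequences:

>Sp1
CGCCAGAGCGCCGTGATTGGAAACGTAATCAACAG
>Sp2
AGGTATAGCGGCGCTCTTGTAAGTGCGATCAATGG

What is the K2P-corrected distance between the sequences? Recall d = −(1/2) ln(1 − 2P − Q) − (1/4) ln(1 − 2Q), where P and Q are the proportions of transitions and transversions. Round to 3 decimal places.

Of 35 sites, 8 differences are transitions and 7 are transversions, so P = 8/35 ≈ 0.228571 and Q = 7/35 = 0.2.
Under the Kimura two-parameter model, d = −½ ln(1 − 2P − Q) − ¼ ln(1 − 2Q).
1 − 2P − Q = 0.342858, giving −½ ln(0.342858) = 0.535219.
1 − 2Q = 0.6, giving −¼ ln(0.6) = 0.127706.
d = 0.535219 + 0.127706 = 0.662925.

0.663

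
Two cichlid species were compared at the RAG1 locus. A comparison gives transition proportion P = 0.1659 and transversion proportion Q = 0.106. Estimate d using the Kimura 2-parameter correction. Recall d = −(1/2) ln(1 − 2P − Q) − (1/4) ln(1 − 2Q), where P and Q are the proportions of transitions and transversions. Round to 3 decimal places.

0.348

Under the Kimura two-parameter model, d = −½ ln(1 − 2P − Q) − ¼ ln(1 − 2Q).
1 − 2P − Q = 0.5622, giving −½ ln(0.5622) = 0.287949.
1 − 2Q = 0.788, giving −¼ ln(0.788) = 0.059564.
d = 0.287949 + 0.059564 = 0.347513.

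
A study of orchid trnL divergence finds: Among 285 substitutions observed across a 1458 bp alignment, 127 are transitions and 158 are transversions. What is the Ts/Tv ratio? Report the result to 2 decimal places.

R = 127/158 = 0.803797… ≈ 0.80 (to 2 d.p.).

0.80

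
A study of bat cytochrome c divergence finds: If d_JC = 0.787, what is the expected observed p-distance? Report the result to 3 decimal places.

p = (3/4)(1 − e^(−4d/3)) = 0.75 × (1 − e^(-1.049333)) = 0.75 × (1 − 0.350171) = 0.487372.

0.487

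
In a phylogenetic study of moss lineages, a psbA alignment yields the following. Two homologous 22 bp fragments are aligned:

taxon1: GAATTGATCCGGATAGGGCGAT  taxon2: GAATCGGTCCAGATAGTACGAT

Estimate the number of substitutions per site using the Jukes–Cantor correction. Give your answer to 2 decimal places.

0.27

The sequences differ at 5 of 22 sites (5, 7, 11, 17, 18), so p = 5/22 ≈ 0.227273.
d = −(3/4) ln(1 − 4p/3) = −0.75 ln(1 − 0.303031) = −0.75 ln(0.696969)
  = −0.75 × (-0.361014) = 0.270761 substitutions/site.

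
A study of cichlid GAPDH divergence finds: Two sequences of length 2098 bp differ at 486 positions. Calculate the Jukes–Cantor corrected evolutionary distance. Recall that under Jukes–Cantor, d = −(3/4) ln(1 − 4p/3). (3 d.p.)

p = 486/2098 ≈ 0.231649.
d = −(3/4) ln(1 − 4p/3) = −0.75 ln(1 − 0.308865) = −0.75 ln(0.691135)
  = −0.75 × (-0.369420) = 0.277065 substitutions/site.

0.277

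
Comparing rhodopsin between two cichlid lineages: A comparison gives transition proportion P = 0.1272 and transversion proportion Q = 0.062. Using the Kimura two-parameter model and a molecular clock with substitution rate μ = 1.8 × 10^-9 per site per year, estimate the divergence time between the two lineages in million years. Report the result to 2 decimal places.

Under the Kimura two-parameter model, d = −½ ln(1 − 2P − Q) − ¼ ln(1 − 2Q).
1 − 2P − Q = 0.6836, giving −½ ln(0.6836) = 0.190191.
1 − 2Q = 0.876, giving −¼ ln(0.876) = 0.033097.
d = 0.190191 + 0.033097 = 0.223288.
Under a molecular clock d = 2μt, so t = d/(2μ) = 0.223288 / (2 × 1.8 × 10^-9) = 62.02 million years.

62.02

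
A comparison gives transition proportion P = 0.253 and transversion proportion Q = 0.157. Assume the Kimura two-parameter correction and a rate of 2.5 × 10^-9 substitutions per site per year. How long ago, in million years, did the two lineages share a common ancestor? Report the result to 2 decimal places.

127.61

Under the Kimura two-parameter model, d = −½ ln(1 − 2P − Q) − ¼ ln(1 − 2Q).
1 − 2P − Q = 0.337, giving −½ ln(0.337) = 0.543836.
1 − 2Q = 0.686, giving −¼ ln(0.686) = 0.094219.
d = 0.543836 + 0.094219 = 0.638055.
Under a molecular clock d = 2μt, so t = d/(2μ) = 0.638055 / (2 × 2.5 × 10^-9) = 127.61 million years.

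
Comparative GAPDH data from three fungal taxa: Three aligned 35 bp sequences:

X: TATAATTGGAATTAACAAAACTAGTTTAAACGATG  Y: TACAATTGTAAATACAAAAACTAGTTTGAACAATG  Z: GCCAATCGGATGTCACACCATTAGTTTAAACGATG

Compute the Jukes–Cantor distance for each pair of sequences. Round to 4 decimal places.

d(X,Y) = 0.2326, d(X,Z) = 0.3597, d(Y,Z) = 0.5716

X–Y: 7/35 sites differ → p = 0.2, d = −0.75 ln(1 − 0.266667) = 0.232617 ≈ 0.2326.
X–Z: 10/35 sites differ → p ≈ 0.285714, d = −0.75 ln(1 − 0.380952) = 0.359679 ≈ 0.3597.
Y–Z: 14/35 sites differ → p = 0.4, d = −0.75 ln(1 − 0.533333) = 0.571605 ≈ 0.5716.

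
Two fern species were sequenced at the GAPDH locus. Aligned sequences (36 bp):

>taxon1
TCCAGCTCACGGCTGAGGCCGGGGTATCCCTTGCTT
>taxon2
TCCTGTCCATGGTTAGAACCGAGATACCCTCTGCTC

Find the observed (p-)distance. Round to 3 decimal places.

The sequences differ at 15 of 36 positions.
p = 15/36 = 0.416666… ≈ 0.417 (to 3 d.p.).

0.417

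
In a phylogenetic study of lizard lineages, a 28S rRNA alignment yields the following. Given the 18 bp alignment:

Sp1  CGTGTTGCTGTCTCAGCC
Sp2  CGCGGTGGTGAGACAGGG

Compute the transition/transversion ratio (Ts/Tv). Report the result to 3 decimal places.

0.143

Transitions are A↔G and C↔T; transversions are all other mismatches.
Transitions: 1. Transversions: 7.
R = 1/7 = 0.142857… ≈ 0.143 (to 3 d.p.).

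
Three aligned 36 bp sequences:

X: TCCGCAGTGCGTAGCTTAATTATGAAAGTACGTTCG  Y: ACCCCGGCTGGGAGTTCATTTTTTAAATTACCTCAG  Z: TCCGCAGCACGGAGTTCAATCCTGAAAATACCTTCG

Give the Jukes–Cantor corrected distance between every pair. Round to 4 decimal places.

X–Y: 16/36 sites differ → p ≈ 0.444444, d = −0.75 ln(1 − 0.592592) = 0.673455 ≈ 0.6735.
X–Z: 9/36 sites differ → p = 0.25, d = −0.75 ln(1 − 0.333333) = 0.304098 ≈ 0.3041.
Y–Z: 12/36 sites differ → p ≈ 0.333333, d = −0.75 ln(1 − 0.444444) = 0.440839 ≈ 0.4408.

d(X,Y) = 0.6735, d(X,Z) = 0.3041, d(Y,Z) = 0.4408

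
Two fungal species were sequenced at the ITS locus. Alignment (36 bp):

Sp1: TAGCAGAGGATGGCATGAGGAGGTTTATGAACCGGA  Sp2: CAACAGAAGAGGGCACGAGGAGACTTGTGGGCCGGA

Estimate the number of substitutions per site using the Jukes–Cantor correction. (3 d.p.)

0.347

The sequences differ at 10 of 36 sites (1, 3, 8, 11, 16, 23, 24, 27, 30, 31), so p = 10/36 ≈ 0.277778.
d = −(3/4) ln(1 − 4p/3) = −0.75 ln(1 − 0.370371) = −0.75 ln(0.629629)
  = −0.75 × (-0.462625) = 0.346969 substitutions/site.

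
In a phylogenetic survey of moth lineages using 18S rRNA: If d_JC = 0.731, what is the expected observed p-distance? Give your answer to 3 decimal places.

p = (3/4)(1 − e^(−4d/3)) = 0.75 × (1 − e^(-0.974667)) = 0.75 × (1 − 0.377318) = 0.467012.

0.467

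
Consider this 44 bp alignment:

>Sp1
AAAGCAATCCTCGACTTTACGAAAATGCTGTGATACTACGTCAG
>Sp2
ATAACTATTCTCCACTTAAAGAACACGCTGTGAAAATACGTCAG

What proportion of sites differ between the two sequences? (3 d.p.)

0.250

The sequences differ at 11 of 44 positions.
p = 11/44 = 0.250.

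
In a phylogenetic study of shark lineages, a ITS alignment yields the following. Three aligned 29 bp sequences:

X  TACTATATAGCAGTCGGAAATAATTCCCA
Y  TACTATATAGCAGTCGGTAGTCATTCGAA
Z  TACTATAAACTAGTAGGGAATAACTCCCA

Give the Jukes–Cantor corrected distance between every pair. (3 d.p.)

X–Y: 5/29 sites differ → p ≈ 0.172414, d = −0.75 ln(1 − 0.229885) = 0.195912 ≈ 0.196.
X–Z: 6/29 sites differ → p ≈ 0.206897, d = −0.75 ln(1 − 0.275863) = 0.242081 ≈ 0.242.
Y–Z: 10/29 sites differ → p ≈ 0.344828, d = −0.75 ln(1 − 0.459771) = 0.461822 ≈ 0.462.

d(X,Y) = 0.196, d(X,Z) = 0.242, d(Y,Z) = 0.462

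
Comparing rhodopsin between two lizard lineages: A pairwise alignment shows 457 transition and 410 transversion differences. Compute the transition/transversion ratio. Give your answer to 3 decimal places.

R = 457/410 = 1.114634… ≈ 1.115 (to 3 d.p.).

1.115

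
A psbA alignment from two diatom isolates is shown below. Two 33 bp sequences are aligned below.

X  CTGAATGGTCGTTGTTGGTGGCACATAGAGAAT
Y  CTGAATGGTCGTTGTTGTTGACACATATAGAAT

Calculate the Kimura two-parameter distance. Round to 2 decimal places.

Of 33 sites, 1 differences are transitions and 2 are transversions, so P = 1/33 ≈ 0.030303 and Q = 2/33 ≈ 0.060606.
Under the Kimura two-parameter model, d = −½ ln(1 − 2P − Q) − ¼ ln(1 − 2Q).
1 − 2P − Q = 0.878788, giving −½ ln(0.878788) = 0.064606.
1 − 2Q = 0.878788, giving −¼ ln(0.878788) = 0.032303.
d = 0.064606 + 0.032303 = 0.096909.

0.10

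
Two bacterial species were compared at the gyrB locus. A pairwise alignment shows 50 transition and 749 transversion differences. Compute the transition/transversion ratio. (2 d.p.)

R = 50/749 = 0.066755… ≈ 0.07 (to 2 d.p.).

0.07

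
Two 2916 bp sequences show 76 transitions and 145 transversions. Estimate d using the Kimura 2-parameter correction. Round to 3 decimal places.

0.080

P = 76/2916 ≈ 0.026063 and Q = 145/2916 ≈ 0.049726.
Under the Kimura two-parameter model, d = −½ ln(1 − 2P − Q) − ¼ ln(1 − 2Q).
1 − 2P − Q = 0.898148, giving −½ ln(0.898148) = 0.053710.
1 − 2Q = 0.900548, giving −¼ ln(0.900548) = 0.026188.
d = 0.053710 + 0.026188 = 0.079898.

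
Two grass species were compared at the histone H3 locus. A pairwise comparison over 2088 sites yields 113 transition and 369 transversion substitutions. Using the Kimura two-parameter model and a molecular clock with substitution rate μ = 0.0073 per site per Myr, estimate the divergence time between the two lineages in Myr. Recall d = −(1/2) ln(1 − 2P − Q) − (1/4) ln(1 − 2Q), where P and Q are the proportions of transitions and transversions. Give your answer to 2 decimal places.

18.95

P = 113/2088 ≈ 0.054119 and Q = 369/2088 ≈ 0.176724.
Under the Kimura two-parameter model, d = −½ ln(1 − 2P − Q) − ¼ ln(1 − 2Q).
1 − 2P − Q = 0.715038, giving −½ ln(0.715038) = 0.167710.
1 − 2Q = 0.646552, giving −¼ ln(0.646552) = 0.109025.
d = 0.167710 + 0.109025 = 0.276735.
Under a molecular clock d = 2μt, so t = d/(2μ) = 0.276735 / (2 × 0.0073) = 18.95 Myr.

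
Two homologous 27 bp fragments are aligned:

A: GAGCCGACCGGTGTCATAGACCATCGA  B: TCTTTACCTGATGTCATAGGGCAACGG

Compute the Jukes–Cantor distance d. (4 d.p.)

0.7704

The sequences differ at 13 of 27 sites, so p = 13/27 ≈ 0.481481.
d = −(3/4) ln(1 − 4p/3) = −0.75 ln(1 − 0.641975) = −0.75 ln(0.358025)
  = −0.75 × (-1.027152) = 0.770364 substitutions/site.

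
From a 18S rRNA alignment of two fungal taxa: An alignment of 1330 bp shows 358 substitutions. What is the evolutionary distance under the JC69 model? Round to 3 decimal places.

p = 358/1330 ≈ 0.269173.
d = −(3/4) ln(1 − 4p/3) = −0.75 ln(1 − 0.358897) = −0.75 ln(0.641103)
  = −0.75 × (-0.444565) = 0.333424 substitutions/site.

0.333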